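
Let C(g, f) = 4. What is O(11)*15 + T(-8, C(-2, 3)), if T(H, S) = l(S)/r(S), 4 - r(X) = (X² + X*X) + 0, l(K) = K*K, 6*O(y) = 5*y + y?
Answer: 1151/7 ≈ 164.43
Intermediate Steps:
O(y) = y (O(y) = (5*y + y)/6 = (6*y)/6 = y)
l(K) = K²
r(X) = 4 - 2*X² (r(X) = 4 - ((X² + X*X) + 0) = 4 - ((X² + X²) + 0) = 4 - (2*X² + 0) = 4 - 2*X²)
T(H, S) = S²/(4 - 2*S²)
O(11)*15 + T(-8, C(-2, 3)) = 11*15 - 1*4²/(-4 + 2*4²) = 165 - 1*16/(-4 + 2*16) = 165 - 1*16/(-4 + 32) = 165 - 1*16/28 = 165 - 1*16*1/28 = 165 - 4/7 = 1151/7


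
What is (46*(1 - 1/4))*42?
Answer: 1449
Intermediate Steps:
(46*(1 - 1/4))*42 = (46*(3/4))*42 = (69/2)*42 = 1449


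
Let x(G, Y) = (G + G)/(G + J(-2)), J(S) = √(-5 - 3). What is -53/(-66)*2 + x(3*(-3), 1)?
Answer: 10063/2937 + 36*I*√2/89 ≈ 3.4263 + 0.57204*I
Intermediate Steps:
J(S) = 2*I*√2 (J(S) = √(-8) = 2*I*√2)
x(G, Y) = 2*G/(G + 2*I*√2) (x(G, Y) = (G + G)/(G + 2*I*√2) = (2*G)/(G + 2*I*√2) = 2*G/(G + 2*I*√2))
-53/(-66)*2 + x(3*(-3), 1) = -53/(-66)*2 + 2*(3*(-3))/(3*(-3) + 2*I*√2) = -53*(-1/66)*2 + 2*(-9)/(-9 + 2*I*√2) = (53/66)*2 - 18/(-9 + 2*I*√2) = 53/33 - 18/(-9 + 2*I*√2)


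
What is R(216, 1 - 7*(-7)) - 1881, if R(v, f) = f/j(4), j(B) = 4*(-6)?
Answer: -22597/12 ≈ -1883.1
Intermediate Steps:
j(B) = -24
R(v, f) = -f/24 (R(v, f) = f/(-24) = f*(-1/24) = -f/24)
R(216, 1 - 7*(-7)) - 1881 = -(1 - 7*(-7))/24 - 1881 = -(1 + 49)/24 - 1881 = -1/24*50 - 1881 = -25/12 - 1881 = -22597/12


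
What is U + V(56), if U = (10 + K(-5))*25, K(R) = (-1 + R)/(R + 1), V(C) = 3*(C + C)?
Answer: 1247/2 ≈ 623.50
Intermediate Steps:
V(C) = 6*C (V(C) = 3*(2*C) = 6*C)
K(R) = (-1 + R)/(1 + R)
U = 575/2 (U = (10 + (-1 - 5)/(1 - 5))*25 = (10 - 6/(-4))*25 = (10 - ¼*(-6))*25 = (10 + 3/2)*25 = (23/2)*25 = 575/2 ≈ 287.50)
U + V(56) = 575/2 + 6*56 = 575/2 + 336 = 1247/2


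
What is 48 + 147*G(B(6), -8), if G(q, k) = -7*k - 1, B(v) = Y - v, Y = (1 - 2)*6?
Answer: 8133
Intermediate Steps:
Y = -6 (Y = -1*6 = -6)
B(v) = -6 - v
G(q, k) = -1 - 7*k
48 + 147*G(B(6), -8) = 48 + 147*(-1 - 7*(-8)) = 48 + 147*(-1 + 56) = 48 + 147*55 = 48 + 8085 = 8133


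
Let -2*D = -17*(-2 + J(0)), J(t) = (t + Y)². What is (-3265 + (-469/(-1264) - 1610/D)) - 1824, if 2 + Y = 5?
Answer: -109925899/21488 ≈ -5115.7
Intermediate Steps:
Y = 3 (Y = -2 + 5 = 3)
J(t) = (3 + t)² (J(t) = (t + 3)² = (3 + t)²)
D = 119/2 (D = -(-17)*(-2 + (3 + 0)²)/2 = -(-17)*(-2 + 3²)/2 = -(-17)*(-2 + 9)/2 = -(-17)*7/2 = -½*(-119) = 119/2 ≈ 59.500)
(-3265 + (-469/(-1264) - 1610/D)) - 1824 = (-3265 + (-469/(-1264) - 1610/119/2)) - 1824 = (-3265 + (-469*(-1/1264) - 1610*2/119)) - 1824 = (-3265 + (469/1264 - 460/17)) - 1824 = (-3265 - 573467/21488) - 1824 = -70731787/21488 - 1824 = -109925899/21488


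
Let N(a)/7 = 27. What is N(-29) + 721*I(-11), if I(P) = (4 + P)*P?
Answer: 55706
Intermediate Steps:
I(P) = P*(4 + P)
N(a) = 189 (N(a) = 7*27 = 189)
N(-29) + 721*I(-11) = 189 + 721*(-11*(4 - 11)) = 189 + 721*(-11*(-7)) = 189 + 721*77 = 189 + 55517 = 55706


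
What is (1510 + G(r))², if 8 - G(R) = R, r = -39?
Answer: 2424249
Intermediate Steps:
G(R) = 8 - R
(1510 + G(r))² = (1510 + (8 - 1*(-39)))² = (1510 + (8 + 39))² = (1510 + 47)² = 1557² = 2424249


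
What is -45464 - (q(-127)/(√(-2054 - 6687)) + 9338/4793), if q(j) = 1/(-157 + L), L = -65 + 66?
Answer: -217918290/4793 - I*√8741/1363596 ≈ -45466.0 - 6.8564e-5*I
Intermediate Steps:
L = 1
q(j) = -1/156 (q(j) = 1/(-157 + 1) = 1/(-156) = -1/156)
-45464 - (q(-127)/(√(-2054 - 6687)) + 9338/4793) = -45464 - (-1/(156*√(-2054 - 6687)) + 9338/4793) = -45464 - (-(-I*√8741/8741)/156 + 9338*(1/4793)) = -45464 - (-(-I*√8741/8741)/156 + 9338/4793) = -45464 - (-(-1)*I*√8741/1363596 + 9338/4793) = -45464 - (I*√8741/1363596 + 9338/4793) = -45464 - (9338/4793 + I*√8741/1363596) = -45464 + (-9338/4793 - I*√8741/1363596) = -217918290/4793 - I*√8741/1363596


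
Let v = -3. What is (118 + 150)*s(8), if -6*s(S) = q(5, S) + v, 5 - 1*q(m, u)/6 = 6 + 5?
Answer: 1742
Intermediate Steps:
q(m, u) = -36 (q(m, u) = 30 - 6*(6 + 5) = 30 - 6*11 = 30 - 66 = -36)
s(S) = 13/2 (s(S) = -(-36 - 3)/6 = -⅙*(-39) = 13/2)
(118 + 150)*s(8) = (118 + 150)*(13/2) = 268*(13/2) = 1742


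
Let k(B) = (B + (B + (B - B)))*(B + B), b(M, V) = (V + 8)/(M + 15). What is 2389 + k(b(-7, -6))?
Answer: 9557/4 ≈ 2389.3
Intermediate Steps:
b(M, V) = (8 + V)/(15 + M)
k(B) = 4*B² (k(B) = (B + (B + 0))*(2*B) = (B + B)*(2*B) = (2*B)*(2*B) = 4*B²)
2389 + k(b(-7, -6)) = 2389 + 4*((8 - 6)/(15 - 7))² = 2389 + 4*(2/8)² = 2389 + 4*((⅛)*2)² = 2389 + 4*(¼)² = 2389 + 4*(1/16) = 2389 + ¼ = 9557/4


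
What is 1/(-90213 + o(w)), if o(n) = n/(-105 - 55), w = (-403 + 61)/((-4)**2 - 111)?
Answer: -400/36085209 ≈ -1.1085e-5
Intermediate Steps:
w = 18/5 (w = -342/(16 - 111) = -342/(-95) = -342*(-1/95) = 18/5 ≈ 3.6000)
o(n) = -n/160 (o(n) = n/(-160) = -n/160)
1/(-90213 + o(w)) = 1/(-90213 - 1/160*18/5) = 1/(-90213 - 9/400) = 1/(-36085209/400) = -400/36085209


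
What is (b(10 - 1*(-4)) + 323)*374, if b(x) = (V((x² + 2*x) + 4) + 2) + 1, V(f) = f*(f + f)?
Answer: 39005956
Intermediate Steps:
V(f) = 2*f² (V(f) = f*(2*f) = 2*f²)
b(x) = 3 + 2*(4 + x² + 2*x)² (b(x) = (2*((x² + 2*x) + 4)² + 2) + 1 = (2*(4 + x² + 2*x)² + 2) + 1 = (2 + 2*(4 + x² + 2*x)²) + 1 = 3 + 2*(4 + x² + 2*x)²)
(b(10 - 1*(-4)) + 323)*374 = ((3 + 2*(4 + (10 - 1*(-4))² + 2*(10 - 1*(-4)))²) + 323)*374 = ((3 + 2*(4 + (10 + 4)² + 2*(10 + 4))²) + 323)*374 = ((3 + 2*(4 + 14² + 2*14)²) + 323)*374 = ((3 + 2*(4 + 196 + 28)²) + 323)*374 = ((3 + 2*228²) + 323)*374 = ((3 + 2*51984) + 323)*374 = ((3 + 103968) + 323)*374 = (103971 + 323)*374 = 104294*374 = 39005956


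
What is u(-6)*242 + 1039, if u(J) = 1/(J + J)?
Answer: 6113/6 ≈ 1018.8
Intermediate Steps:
u(J) = 1/(2*J)
u(-6)*242 + 1039 = ((½)/(-6))*242 + 1039 = ((½)*(-⅙))*242 + 1039 = -1/12*242 + 1039 = -121/6 + 1039 = 6113/6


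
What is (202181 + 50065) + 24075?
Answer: 276321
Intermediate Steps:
(202181 + 50065) + 24075 = 252246 + 24075 = 276321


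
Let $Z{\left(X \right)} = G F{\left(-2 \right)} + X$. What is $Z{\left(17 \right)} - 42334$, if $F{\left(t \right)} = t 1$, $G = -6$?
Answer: $-42305$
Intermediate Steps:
$F{\left(t \right)} = t$
$Z{\left(X \right)} = 12 + X$ ($Z{\left(X \right)} = \left(-6\right) \left(-2\right) + X = 12 + X$)
$Z{\left(17 \right)} - 42334 = \left(12 + 17\right) - 42334 = 29 - 42334 = -42305$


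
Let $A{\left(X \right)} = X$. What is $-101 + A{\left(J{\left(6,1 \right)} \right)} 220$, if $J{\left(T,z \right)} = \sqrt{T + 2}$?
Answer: $-101 + 440 \sqrt{2} \approx 521.25$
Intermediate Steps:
$J{\left(T,z \right)} = \sqrt{2 + T}$
$-101 + A{\left(J{\left(6,1 \right)} \right)} 220 = -101 + \sqrt{2 + 6} \cdot 220 = -101 + \sqrt{8} \cdot 220 = -101 + 2 \sqrt{2} \cdot 220 = -101 + 440 \sqrt{2}$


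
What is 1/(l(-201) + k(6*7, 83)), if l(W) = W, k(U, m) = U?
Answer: -1/159 ≈ -0.0062893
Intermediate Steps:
1/(l(-201) + k(6*7, 83)) = 1/(-201 + 6*7) = 1/(-201 + 42) = 1/(-159) = -1/159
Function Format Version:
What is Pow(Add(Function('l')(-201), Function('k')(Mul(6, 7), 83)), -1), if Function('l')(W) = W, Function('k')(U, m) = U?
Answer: Rational(-1, 159) ≈ -0.0062893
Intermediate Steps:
Pow(Add(Function('l')(-201), Function('k')(Mul(6, 7), 83)), -1) = Pow(Add(-201, Mul(6, 7)), -1) = Pow(Add(-201, 42), -1) = Pow(-159, -1) = Rational(-1, 159)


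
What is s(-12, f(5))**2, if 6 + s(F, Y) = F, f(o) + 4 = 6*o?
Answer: 324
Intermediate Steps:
f(o) = -4 + 6*o
s(F, Y) = -6 + F
s(-12, f(5))**2 = (-6 - 12)**2 = (-18)**2 = 324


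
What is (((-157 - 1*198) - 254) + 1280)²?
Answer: 450241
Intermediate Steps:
(((-157 - 1*198) - 254) + 1280)² = (((-157 - 198) - 254) + 1280)² = ((-355 - 254) + 1280)² = (-609 + 1280)² = 671² = 450241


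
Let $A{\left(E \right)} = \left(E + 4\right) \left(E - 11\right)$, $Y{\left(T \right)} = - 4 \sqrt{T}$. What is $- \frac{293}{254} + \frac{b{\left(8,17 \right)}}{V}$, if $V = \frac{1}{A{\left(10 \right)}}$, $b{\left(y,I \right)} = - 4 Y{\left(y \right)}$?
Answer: $- \frac{293}{254} - 448 \sqrt{2} \approx -634.72$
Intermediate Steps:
$b{\left(y,I \right)} = 16 \sqrt{y}$ ($b{\left(y,I \right)} = - 4 \left(- 4 \sqrt{y}\right) = 16 \sqrt{y}$)
$A{\left(E \right)} = \left(-11 + E\right) \left(4 + E\right)$ ($A{\left(E \right)} = \left(4 + E\right) \left(-11 + E\right) = \left(-11 + E\right) \left(4 + E\right)$)
$V = - \frac{1}{14}$ ($V = \frac{1}{-44 + 10^{2} - 70} = \frac{1}{-44 + 100 - 70} = \frac{1}{-14} = - \frac{1}{14} \approx -0.071429$)
$- \frac{293}{254} + \frac{b{\left(8,17 \right)}}{V} = - \frac{293}{254} + \frac{16 \sqrt{8}}{- \frac{1}{14}} = \left(-293\right) \frac{1}{254} + 16 \cdot 2 \sqrt{2} \left(-14\right) = - \frac{293}{254} + 32 \sqrt{2} \left(-14\right) = - \frac{293}{254} - 448 \sqrt{2}$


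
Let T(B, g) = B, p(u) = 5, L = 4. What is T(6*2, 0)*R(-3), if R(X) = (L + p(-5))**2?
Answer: 972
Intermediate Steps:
R(X) = 81 (R(X) = (4 + 5)**2 = 9**2 = 81)
T(6*2, 0)*R(-3) = (6*2)*81 = 12*81 = 972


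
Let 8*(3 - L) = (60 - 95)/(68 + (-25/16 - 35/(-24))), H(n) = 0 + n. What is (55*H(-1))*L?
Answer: -549285/3259 ≈ -168.54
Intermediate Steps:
H(n) = n
L = 9987/3259 (L = 3 - (60 - 95)/(8*(68 + (-25/16 - 35/(-24)))) = 3 - (-35)/(8*(68 + (-25*1/16 - 35*(-1/24)))) = 3 - (-35)/(8*(68 + (-25/16 + 35/24))) = 3 - (-35)/(8*(68 - 5/48)) = 3 - (-35)/(8*3259/48) = 3 - (-35)*48/(8*3259) = 3 - ⅛*(-1680/3259) = 3 + 210/3259 = 9987/3259 ≈ 3.0644)
(55*H(-1))*L = (55*(-1))*(9987/3259) = -55*9987/3259 = -549285/3259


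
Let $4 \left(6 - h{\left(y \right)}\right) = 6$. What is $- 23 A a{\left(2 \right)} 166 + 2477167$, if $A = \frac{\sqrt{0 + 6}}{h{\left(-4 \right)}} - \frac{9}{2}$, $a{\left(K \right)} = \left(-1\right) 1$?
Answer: $2459986 + \frac{7636 \sqrt{6}}{9} \approx 2.4621 \cdot 10^{6}$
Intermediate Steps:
$h{\left(y \right)} = \frac{9}{2}$ ($h{\left(y \right)} = 6 - \frac{3}{2} = \frac{9}{2}$)
$a{\left(K \right)} = -1$
$A = - \frac{9}{2} + \frac{2 \sqrt{6}}{9}$ ($A = \frac{\sqrt{0 + 6}}{\frac{9}{2}} - \frac{9}{2} = \sqrt{6} \cdot \frac{2}{9} - \frac{9}{2} = \frac{2 \sqrt{6}}{9} - \frac{9}{2} = - \frac{9}{2} + \frac{2 \sqrt{6}}{9} \approx -3.9557$)
$- 23 A a{\left(2 \right)} 166 + 2477167 = - 23 \left(- \frac{9}{2} + \frac{2 \sqrt{6}}{9}\right) \left(-1\right) 166 + 2477167 = - 23 \left(\frac{9}{2} - \frac{2 \sqrt{6}}{9}\right) 166 + 2477167 = \left(- \frac{207}{2} + \frac{46 \sqrt{6}}{9}\right) 166 + 2477167 = \left(-17181 + \frac{7636 \sqrt{6}}{9}\right) + 2477167 = 2459986 + \frac{7636 \sqrt{6}}{9}$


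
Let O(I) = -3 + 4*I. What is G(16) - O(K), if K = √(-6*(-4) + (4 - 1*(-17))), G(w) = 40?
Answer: 43 - 12*√5 ≈ 16.167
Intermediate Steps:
K = 3*√5 (K = √(24 + (4 + 17)) = √(24 + 21) = √45 = 3*√5 ≈ 6.7082)
G(16) - O(K) = 40 - (-3 + 4*(3*√5)) = 40 - (-3 + 12*√5) = 40 + (3 - 12*√5) = 43 - 12*√5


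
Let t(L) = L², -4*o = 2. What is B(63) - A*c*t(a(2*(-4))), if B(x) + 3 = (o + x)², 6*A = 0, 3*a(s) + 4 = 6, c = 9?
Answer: 15613/4 ≈ 3903.3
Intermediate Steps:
o = -½ (o = -¼*2 = -½ ≈ -0.50000)
a(s) = ⅔ (a(s) = -4/3 + (⅓)*6 = -4/3 + 2 = ⅔)
A = 0 (A = (⅙)*0 = 0)
B(x) = -3 + (-½ + x)²
B(63) - A*c*t(a(2*(-4))) = (-11/4 + 63² - 1*63) - 0*9*(⅔)² = (-11/4 + 3969 - 63) - 0*4/9 = 15613/4 - 1*0 = 15613/4 + 0 = 15613/4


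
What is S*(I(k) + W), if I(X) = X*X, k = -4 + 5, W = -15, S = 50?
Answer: -700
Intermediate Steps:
k = 1
I(X) = X²
S*(I(k) + W) = 50*(1² - 15) = 50*(1 - 15) = 50*(-14) = -700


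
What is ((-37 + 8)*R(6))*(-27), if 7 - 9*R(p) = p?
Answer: 87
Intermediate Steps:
R(p) = 7/9 - p/9
((-37 + 8)*R(6))*(-27) = ((-37 + 8)*(7/9 - ⅑*6))*(-27) = -29*(7/9 - ⅔)*(-27) = -29*⅑*(-27) = -29/9*(-27) = 87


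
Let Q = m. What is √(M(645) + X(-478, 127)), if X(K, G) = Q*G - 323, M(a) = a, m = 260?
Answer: √33342 ≈ 182.60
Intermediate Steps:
Q = 260
X(K, G) = -323 + 260*G (X(K, G) = 260*G - 323 = -323 + 260*G)
√(M(645) + X(-478, 127)) = √(645 + (-323 + 260*127)) = √(645 + (-323 + 33020)) = √(645 + 32697) = √33342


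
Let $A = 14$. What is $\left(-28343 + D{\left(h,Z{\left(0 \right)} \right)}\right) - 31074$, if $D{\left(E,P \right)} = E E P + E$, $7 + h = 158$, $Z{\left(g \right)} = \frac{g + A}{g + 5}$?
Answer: $\frac{22884}{5} \approx 4576.8$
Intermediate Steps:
$Z{\left(g \right)} = \frac{14 + g}{5 + g}$ ($Z{\left(g \right)} = \frac{g + 14}{g + 5} = \frac{14 + g}{5 + g}$)
$h = 151$ ($h = -7 + 158 = 151$)
$D{\left(E,P \right)} = E + P E^{2}$ ($D{\left(E,P \right)} = E^{2} P + E = P E^{2} + E = E + P E^{2}$)
$\left(-28343 + D{\left(h,Z{\left(0 \right)} \right)}\right) - 31074 = \left(-28343 + 151 \left(1 + 151 \frac{14 + 0}{5 + 0}\right)\right) - 31074 = \left(-28343 + 151 \left(1 + 151 \cdot \frac{1}{5} \cdot 14\right)\right) - 31074 = \left(-28343 + 151 \left(1 + 151 \cdot \frac{14}{5}\right)\right) - 31074 = \left(-28343 + 151 \left(1 + \frac{2114}{5}\right)\right) - 31074 = \left(-28343 + 151 \cdot \frac{2119}{5}\right) - 31074 = \left(-28343 + \frac{319969}{5}\right) - 31074 = \frac{178254}{5} - 31074 = \frac{22884}{5}$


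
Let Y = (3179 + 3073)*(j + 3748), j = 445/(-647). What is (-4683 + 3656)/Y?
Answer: -664469/15158042772 ≈ -4.3836e-5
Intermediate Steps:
j = -445/647 (j = 445*(-1/647) = -445/647 ≈ -0.68779)
Y = 15158042772/647 (Y = (3179 + 3073)*(-445/647 + 3748) = 6252*(2424511/647) = 15158042772/647 ≈ 2.3428e+7)
(-4683 + 3656)/Y = (-4683 + 3656)/(15158042772/647) = -1027*647/15158042772 = -664469/15158042772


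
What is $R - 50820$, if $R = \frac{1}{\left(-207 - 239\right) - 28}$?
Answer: $- \frac{24088681}{474} \approx -50820.0$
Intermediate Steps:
$R = - \frac{1}{474}$ ($R = \frac{1}{\left(-207 - 239\right) - 28} = \frac{1}{-446 - 28} = \frac{1}{-474} = - \frac{1}{474} \approx -0.0021097$)
$R - 50820 = - \frac{1}{474} - 50820 = - \frac{24088681}{474}$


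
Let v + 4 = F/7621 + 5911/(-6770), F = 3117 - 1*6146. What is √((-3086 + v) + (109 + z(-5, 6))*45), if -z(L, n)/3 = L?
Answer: √6624894153824936630/51594170 ≈ 49.887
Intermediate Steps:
F = -3029 (F = 3117 - 6146 = -3029)
z(L, n) = -3*L
v = -271930741/51594170 (v = -4 + (-3029/7621 + 5911/(-6770)) = -4 + (-3029*1/7621 + 5911*(-1/6770)) = -4 + (-3029/7621 - 5911/6770) = -4 - 65554061/51594170 = -271930741/51594170 ≈ -5.2706)
√((-3086 + v) + (109 + z(-5, 6))*45) = √((-3086 - 271930741/51594170) + (109 - 3*(-5))*45) = √(-159491539361/51594170 + (109 + 15)*45) = √(-159491539361/51594170 + 124*45) = √(-159491539361/51594170 + 5580) = √(128403929239/51594170) = √6624894153824936630/51594170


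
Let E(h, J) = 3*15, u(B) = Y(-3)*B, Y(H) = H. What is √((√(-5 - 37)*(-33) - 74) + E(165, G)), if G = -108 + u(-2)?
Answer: √(-29 - 33*I*√42) ≈ 9.6649 - 11.064*I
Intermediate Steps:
u(B) = -3*B
G = -102 (G = -108 - 3*(-2) = -108 + 6 = -102)
E(h, J) = 45
√((√(-5 - 37)*(-33) - 74) + E(165, G)) = √((√(-5 - 37)*(-33) - 74) + 45) = √((√(-42)*(-33) - 74) + 45) = √(((I*√42)*(-33) - 74) + 45) = √((-33*I*√42 - 74) + 45) = √((-74 - 33*I*√42) + 45) = √(-29 - 33*I*√42)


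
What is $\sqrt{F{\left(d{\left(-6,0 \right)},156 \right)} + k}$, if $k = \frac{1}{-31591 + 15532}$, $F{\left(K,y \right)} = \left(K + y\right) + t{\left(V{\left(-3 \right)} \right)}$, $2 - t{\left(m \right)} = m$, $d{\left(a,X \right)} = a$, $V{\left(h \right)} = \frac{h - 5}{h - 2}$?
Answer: $\frac{\sqrt{969671567085}}{80295} \approx 12.264$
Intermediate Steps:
$V{\left(h \right)} = \frac{-5 + h}{-2 + h}$
$t{\left(m \right)} = 2 - m$
$F{\left(K,y \right)} = \frac{2}{5} + K + y$ ($F{\left(K,y \right)} = \left(K + y\right) + \left(2 - \frac{-5 - 3}{-2 - 3}\right) = \left(K + y\right) + \left(2 - \frac{1}{-5} \left(-8\right)\right) = \left(K + y\right) + \left(2 - \left(- \frac{1}{5}\right) \left(-8\right)\right) = \left(K + y\right) + \left(2 - \frac{8}{5}\right) = \left(K + y\right) + \frac{2}{5} = \frac{2}{5} + K + y$)
$k = - \frac{1}{16059}$ ($k = \frac{1}{-16059} = - \frac{1}{16059} \approx -6.227 \cdot 10^{-5}$)
$\sqrt{F{\left(d{\left(-6,0 \right)},156 \right)} + k} = \sqrt{\left(\frac{2}{5} - 6 + 156\right) - \frac{1}{16059}} = \sqrt{\frac{752}{5} - \frac{1}{16059}} = \sqrt{\frac{12076363}{80295}} = \frac{\sqrt{969671567085}}{80295}$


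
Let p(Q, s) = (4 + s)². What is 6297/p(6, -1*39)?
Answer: 6297/1225 ≈ 5.1404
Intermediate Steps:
6297/p(6, -1*39) = 6297/((4 - 1*39)²) = 6297/((4 - 39)²) = 6297/((-35)²) = 6297/1225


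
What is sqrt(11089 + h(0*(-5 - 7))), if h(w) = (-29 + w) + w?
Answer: 2*sqrt(2765) ≈ 105.17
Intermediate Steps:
h(w) = -29 + 2*w
sqrt(11089 + h(0*(-5 - 7))) = sqrt(11089 + (-29 + 2*(0*(-5 - 7)))) = sqrt(11089 + (-29 + 2*(0*(-12)))) = sqrt(11089 + (-29 + 2*0)) = sqrt(11089 + (-29 + 0)) = sqrt(11089 - 29) = sqrt(11060) = 2*sqrt(2765)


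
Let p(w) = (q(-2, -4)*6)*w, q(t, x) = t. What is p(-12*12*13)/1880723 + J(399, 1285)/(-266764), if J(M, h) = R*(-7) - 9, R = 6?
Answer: 27549789/2270177332 ≈ 0.012136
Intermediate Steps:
p(w) = -12*w (p(w) = (-2*6)*w = -12*w)
J(M, h) = -51 (J(M, h) = 6*(-7) - 9 = -42 - 9 = -51)
p(-12*12*13)/1880723 + J(399, 1285)/(-266764) = -12*(-12*12)*13/1880723 - 51/(-266764) = -(-1728)*13*(1/1880723) - 51*(-1/266764) = -12*(-1872)*(1/1880723) + 3/15692 = 22464*(1/1880723) + 3/15692 = 1728/144671 + 3/15692 = 27549789/2270177332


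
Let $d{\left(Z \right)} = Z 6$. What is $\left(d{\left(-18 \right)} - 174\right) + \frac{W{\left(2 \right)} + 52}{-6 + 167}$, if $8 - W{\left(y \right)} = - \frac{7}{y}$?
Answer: $- \frac{90677}{322} \approx -281.61$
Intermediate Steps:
$W{\left(y \right)} = 8 + \frac{7}{y}$ ($W{\left(y \right)} = 8 - - \frac{7}{y} = 8 + \frac{7}{y}$)
$d{\left(Z \right)} = 6 Z$
$\left(d{\left(-18 \right)} - 174\right) + \frac{W{\left(2 \right)} + 52}{-6 + 167} = \left(6 \left(-18\right) - 174\right) + \frac{\left(8 + \frac{7}{2}\right) + 52}{-6 + 167} = \left(-108 - 174\right) + \frac{\left(8 + 7 \cdot \frac{1}{2}\right) + 52}{161} = -282 + \left(\left(8 + \frac{7}{2}\right) + 52\right) \frac{1}{161} = -282 + \left(\frac{23}{2} + 52\right) \frac{1}{161} = -282 + \frac{127}{2} \cdot \frac{1}{161} = -282 + \frac{127}{322} = - \frac{90677}{322}$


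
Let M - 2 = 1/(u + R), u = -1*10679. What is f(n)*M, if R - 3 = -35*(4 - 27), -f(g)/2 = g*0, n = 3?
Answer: 0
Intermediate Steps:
f(g) = 0 (f(g) = -2*g*0 = -2*0 = 0)
u = -10679
R = 808 (R = 3 - 35*(4 - 27) = 3 - 35*(-23) = 3 + 805 = 808)
M = 19741/9871 (M = 2 + 1/(-10679 + 808) = 2 + 1/(-9871) = 2 - 1/9871 = 19741/9871 ≈ 1.9999)
f(n)*M = 0*(19741/9871) = 0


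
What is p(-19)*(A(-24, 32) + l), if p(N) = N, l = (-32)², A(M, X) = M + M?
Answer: -18544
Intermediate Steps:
A(M, X) = 2*M
l = 1024
p(-19)*(A(-24, 32) + l) = -19*(2*(-24) + 1024) = -19*(-48 + 1024) = -19*976 = -18544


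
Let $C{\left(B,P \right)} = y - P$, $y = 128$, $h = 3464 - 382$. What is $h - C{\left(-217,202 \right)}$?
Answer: $3156$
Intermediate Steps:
$h = 3082$ ($h = 3464 - 382 = 3082$)
$C{\left(B,P \right)} = 128 - P$
$h - C{\left(-217,202 \right)} = 3082 - \left(128 - 202\right) = 3082 - -74 = 3082 + 74 = 3156$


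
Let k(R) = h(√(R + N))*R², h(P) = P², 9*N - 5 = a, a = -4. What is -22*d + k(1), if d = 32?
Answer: -6326/9 ≈ -702.89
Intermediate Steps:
N = ⅑ (N = 5/9 + (⅑)*(-4) = 5/9 - 4/9 = ⅑ ≈ 0.11111)
k(R) = R²*(⅑ + R) (k(R) = (√(R + ⅑))²*R² = (√(⅑ + R))²*R² = (⅑ + R)*R² = R²*(⅑ + R))
-22*d + k(1) = -22*32 + 1²*(⅑ + 1) = -704 + 1*(10/9) = -704 + 10/9 = -6326/9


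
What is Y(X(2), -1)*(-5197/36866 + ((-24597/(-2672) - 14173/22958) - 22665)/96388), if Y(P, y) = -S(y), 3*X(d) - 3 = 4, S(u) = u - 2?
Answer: -61474731913563567/54495356970047552 ≈ -1.1281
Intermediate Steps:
S(u) = -2 + u
X(d) = 7/3 (X(d) = 1 + (1/3)*4 = 1 + 4/3 = 7/3)
Y(P, y) = 2 - y (Y(P, y) = -(-2 + y) = 2 - y)
Y(X(2), -1)*(-5197/36866 + ((-24597/(-2672) - 14173/22958) - 22665)/96388) = (2 - 1*(-1))*(-5197/36866 + ((-24597/(-2672) - 14173/22958) - 22665)/96388) = (2 + 1)*(-5197*1/36866 + ((-24597*(-1/2672) - 14173*1/22958) - 22665)*(1/96388)) = 3*(-5197/36866 + ((24597/2672 - 14173/22958) - 22665)*(1/96388)) = 3*(-5197/36866 + (263413835/30671888 - 22665)*(1/96388)) = 3*(-5197/36866 - 694914927685/30671888*1/96388) = 3*(-5197/36866 - 694914927685/2956401940544) = 3*(-20491577304521189/54495356970047552) = -61474731913563567/54495356970047552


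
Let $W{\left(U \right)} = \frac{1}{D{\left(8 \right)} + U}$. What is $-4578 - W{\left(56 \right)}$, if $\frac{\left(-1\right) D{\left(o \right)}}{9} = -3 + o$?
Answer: $- \frac{50359}{11} \approx -4578.1$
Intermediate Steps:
$D{\left(o \right)} = 27 - 9 o$ ($D{\left(o \right)} = - 9 \left(-3 + o\right) = 27 - 9 o$)
$W{\left(U \right)} = \frac{1}{-45 + U}$ ($W{\left(U \right)} = \frac{1}{\left(27 - 72\right) + U} = \frac{1}{-45 + U}$)
$-4578 - W{\left(56 \right)} = -4578 - \frac{1}{-45 + 56} = -4578 - \frac{1}{11} = - \frac{50359}{11}$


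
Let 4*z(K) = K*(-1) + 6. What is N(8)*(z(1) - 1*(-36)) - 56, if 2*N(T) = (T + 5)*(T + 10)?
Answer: 17209/4 ≈ 4302.3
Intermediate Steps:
z(K) = 3/2 - K/4 (z(K) = (K*(-1) + 6)/4 = (-K + 6)/4 = (6 - K)/4 = 3/2 - K/4)
N(T) = (5 + T)*(10 + T)/2 (N(T) = ((T + 5)*(T + 10))/2 = ((5 + T)*(10 + T))/2 = (5 + T)*(10 + T)/2)
N(8)*(z(1) - 1*(-36)) - 56 = (25 + (1/2)*8**2 + (15/2)*8)*((3/2 - 1/4*1) - 1*(-36)) - 56 = (25 + (1/2)*64 + 60)*((3/2 - 1/4) + 36) - 56 = (25 + 32 + 60)*(5/4 + 36) - 56 = 117*(149/4) - 56 = 17433/4 - 56 = 17209/4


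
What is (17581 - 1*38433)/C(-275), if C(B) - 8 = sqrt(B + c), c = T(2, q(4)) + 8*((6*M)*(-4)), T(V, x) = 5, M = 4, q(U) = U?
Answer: -83408/551 + 10426*I*sqrt(1038)/551 ≈ -151.38 + 609.63*I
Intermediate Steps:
c = -763 (c = 5 + 8*((6*4)*(-4)) = 5 + 8*(24*(-4)) = 5 + 8*(-96) = 5 - 768 = -763)
C(B) = 8 + sqrt(-763 + B) (C(B) = 8 + sqrt(B - 763) = 8 + sqrt(-763 + B))
(17581 - 1*38433)/C(-275) = (17581 - 1*38433)/(8 + sqrt(-763 - 275)) = (17581 - 38433)/(8 + sqrt(-1038)) = -20852/(8 + I*sqrt(1038))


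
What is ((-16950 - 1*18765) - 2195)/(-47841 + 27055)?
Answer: 18955/10393 ≈ 1.8238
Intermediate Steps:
((-16950 - 1*18765) - 2195)/(-47841 + 27055) = ((-16950 - 18765) - 2195)/(-20786) = (-35715 - 2195)*(-1/20786) = -37910*(-1/20786) = 18955/10393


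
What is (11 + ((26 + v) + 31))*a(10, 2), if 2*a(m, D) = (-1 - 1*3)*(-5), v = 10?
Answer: 780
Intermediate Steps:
a(m, D) = 10 (a(m, D) = ((-1 - 1*3)*(-5))/2 = ((-1 - 3)*(-5))/2 = (-4*(-5))/2 = (½)*20 = 10)
(11 + ((26 + v) + 31))*a(10, 2) = (11 + ((26 + 10) + 31))*10 = (11 + (36 + 31))*10 = (11 + 67)*10 = 78*10 = 780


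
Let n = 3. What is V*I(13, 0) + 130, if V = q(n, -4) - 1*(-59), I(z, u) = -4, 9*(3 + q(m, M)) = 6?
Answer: -290/3 ≈ -96.667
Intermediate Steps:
q(m, M) = -7/3 (q(m, M) = -3 + (⅑)*6 = -3 + ⅔ = -7/3)
V = 170/3 (V = -7/3 - 1*(-59) = -7/3 + 59 = 170/3 ≈ 56.667)
V*I(13, 0) + 130 = (170/3)*(-4) + 130 = -680/3 + 130 = -290/3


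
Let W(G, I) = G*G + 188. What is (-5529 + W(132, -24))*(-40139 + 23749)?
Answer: -198040370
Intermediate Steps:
W(G, I) = 188 + G² (W(G, I) = G² + 188 = 188 + G²)
(-5529 + W(132, -24))*(-40139 + 23749) = (-5529 + (188 + 132²))*(-40139 + 23749) = (-5529 + (188 + 17424))*(-16390) = (-5529 + 17612)*(-16390) = 12083*(-16390) = -198040370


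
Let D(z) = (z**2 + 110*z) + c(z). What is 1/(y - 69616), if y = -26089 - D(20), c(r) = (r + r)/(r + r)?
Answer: -1/98306 ≈ -1.0172e-5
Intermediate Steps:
c(r) = 1 (c(r) = (2*r)/((2*r)) = (2*r)*(1/(2*r)) = 1)
D(z) = 1 + z**2 + 110*z (D(z) = (z**2 + 110*z) + 1 = 1 + z**2 + 110*z)
y = -28690 (y = -26089 - (1 + 20**2 + 110*20) = -26089 - (1 + 400 + 2200) = -26089 - 1*2601 = -26089 - 2601 = -28690)
1/(y - 69616) = 1/(-28690 - 69616) = 1/(-98306) = -1/98306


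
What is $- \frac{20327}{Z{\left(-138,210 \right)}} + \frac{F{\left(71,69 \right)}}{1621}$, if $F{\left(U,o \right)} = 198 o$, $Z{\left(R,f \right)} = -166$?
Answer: $\frac{35217959}{269086} \approx 130.88$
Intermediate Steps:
$- \frac{20327}{Z{\left(-138,210 \right)}} + \frac{F{\left(71,69 \right)}}{1621} = - \frac{20327}{-166} + \frac{198 \cdot 69}{1621} = \left(-20327\right) \left(- \frac{1}{166}\right) + 13662 \cdot \frac{1}{1621} = \frac{20327}{166} + \frac{13662}{1621} = \frac{35217959}{269086}$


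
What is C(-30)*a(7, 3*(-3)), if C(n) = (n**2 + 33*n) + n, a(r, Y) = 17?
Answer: -2040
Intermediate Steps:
C(n) = n**2 + 34*n
C(-30)*a(7, 3*(-3)) = -30*(34 - 30)*17 = -30*4*17 = -120*17 = -2040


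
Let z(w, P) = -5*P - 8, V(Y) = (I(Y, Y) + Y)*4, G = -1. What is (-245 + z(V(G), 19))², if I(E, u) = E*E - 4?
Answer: 121104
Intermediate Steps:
I(E, u) = -4 + E² (I(E, u) = E² - 4 = -4 + E²)
V(Y) = -16 + 4*Y + 4*Y² (V(Y) = ((-4 + Y²) + Y)*4 = (-4 + Y + Y²)*4 = -16 + 4*Y + 4*Y²)
z(w, P) = -8 - 5*P
(-245 + z(V(G), 19))² = (-245 + (-8 - 5*19))² = (-245 + (-8 - 95))² = (-245 - 103)² = (-348)² = 121104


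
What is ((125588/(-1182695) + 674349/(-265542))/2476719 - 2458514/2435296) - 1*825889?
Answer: -130369332098548947744243204473/157853140967218082384880 ≈ -8.2589e+5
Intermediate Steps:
((125588/(-1182695) + 674349/(-265542))/2476719 - 2458514/2435296) - 1*825889 = ((125588*(-1/1182695) + 674349*(-1/265542))*(1/2476719) - 2458514*1/2435296) - 825889 = ((-125588/1182695 - 224783/88514)*(1/2476719) - 1229257/1217648) - 825889 = (-276966026417/104685065230*1/2476719 - 1229257/1217648) - 825889 = (-276966026417/259275490071380370 - 1229257/1217648) - 825889 = -159358274172901477046153/157853140967218082384880 - 825889 = -130369332098548947744243204473/157853140967218082384880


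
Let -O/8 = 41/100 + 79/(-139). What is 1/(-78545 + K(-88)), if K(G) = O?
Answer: -3475/272939473 ≈ -1.2732e-5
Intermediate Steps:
O = 4402/3475 (O = -8*(41/100 + 79/(-139)) = -8*(41*(1/100) + 79*(-1/139)) = -8*(41/100 - 79/139) = -8*(-2201/13900) = 4402/3475 ≈ 1.2668)
K(G) = 4402/3475
1/(-78545 + K(-88)) = 1/(-78545 + 4402/3475) = 1/(-272939473/3475) = -3475/272939473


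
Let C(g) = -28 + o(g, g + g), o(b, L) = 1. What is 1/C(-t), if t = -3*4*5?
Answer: -1/27 ≈ -0.037037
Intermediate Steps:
t = -60 (t = -12*5 = -60)
C(g) = -27 (C(g) = -28 + 1 = -27)
1/C(-t) = 1/(-27) = -1/27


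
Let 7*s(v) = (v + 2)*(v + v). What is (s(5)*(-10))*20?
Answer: -2000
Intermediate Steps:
s(v) = 2*v*(2 + v)/7 (s(v) = ((v + 2)*(v + v))/7 = ((2 + v)*(2*v))/7 = (2*v*(2 + v))/7 = 2*v*(2 + v)/7)
(s(5)*(-10))*20 = (((2/7)*5*(2 + 5))*(-10))*20 = (((2/7)*5*7)*(-10))*20 = (10*(-10))*20 = -100*20 = -2000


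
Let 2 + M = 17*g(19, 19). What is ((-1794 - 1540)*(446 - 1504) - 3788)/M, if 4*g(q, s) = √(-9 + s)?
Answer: 18792448/471 + 39933952*√10/471 ≈ 3.0801e+5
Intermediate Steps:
g(q, s) = √(-9 + s)/4
M = -2 + 17*√10/4 (M = -2 + 17*(√(-9 + 19)/4) = -2 + 17*(√10/4) = -2 + 17*√10/4 ≈ 11.440)
((-1794 - 1540)*(446 - 1504) - 3788)/M = ((-1794 - 1540)*(446 - 1504) - 3788)/(-2 + 17*√10/4) = (-3334*(-1058) - 3788)/(-2 + 17*√10/4) = (3527372 - 3788)/(-2 + 17*√10/4) = 3523584/(-2 + 17*√10/4)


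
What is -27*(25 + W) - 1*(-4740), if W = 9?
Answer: 3822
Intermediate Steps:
-27*(25 + W) - 1*(-4740) = -27*(25 + 9) - 1*(-4740) = -27*34 + 4740 = -918 + 4740 = 3822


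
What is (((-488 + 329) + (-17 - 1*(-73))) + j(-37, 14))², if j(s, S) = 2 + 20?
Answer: 6561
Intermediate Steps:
j(s, S) = 22
(((-488 + 329) + (-17 - 1*(-73))) + j(-37, 14))² = (((-488 + 329) + (-17 - 1*(-73))) + 22)² = ((-159 + (-17 + 73)) + 22)² = ((-159 + 56) + 22)² = (-103 + 22)² = (-81)² = 6561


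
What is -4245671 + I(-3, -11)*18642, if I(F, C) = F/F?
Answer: -4227029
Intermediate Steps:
I(F, C) = 1
-4245671 + I(-3, -11)*18642 = -4245671 + 1*18642 = -4245671 + 18642 = -4227029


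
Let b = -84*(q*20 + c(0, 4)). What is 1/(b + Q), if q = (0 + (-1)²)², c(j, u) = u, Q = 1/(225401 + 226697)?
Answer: -452098/911429567 ≈ -0.00049603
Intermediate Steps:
Q = 1/452098 ≈ 2.2119e-6
q = 1 (q = (0 + 1)² = 1² = 1)
b = -2016 (b = -84*(1*20 + 4) = -84*(20 + 4) = -84*24 = -2016)
1/(b + Q) = 1/(-2016 + 1/452098) = 1/(-911429567/452098) = -452098/911429567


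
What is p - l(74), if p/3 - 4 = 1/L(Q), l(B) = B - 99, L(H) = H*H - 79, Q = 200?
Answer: 492360/13307 ≈ 37.000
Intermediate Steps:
L(H) = -79 + H² (L(H) = H² - 79 = -79 + H²)
l(B) = -99 + B
p = 159685/13307 (p = 12 + 3/(-79 + 200²) = 12 + 3/(-79 + 40000) = 12 + 3/39921 = 12 + 3*(1/39921) = 12 + 1/13307 = 159685/13307 ≈ 12.000)
p - l(74) = 159685/13307 - (-99 + 74) = 159685/13307 - 1*(-25) = 159685/13307 + 25 = 492360/13307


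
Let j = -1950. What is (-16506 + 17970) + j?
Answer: -486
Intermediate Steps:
(-16506 + 17970) + j = (-16506 + 17970) - 1950 = 1464 - 1950 = -486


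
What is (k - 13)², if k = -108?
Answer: 14641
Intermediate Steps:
(k - 13)² = (-108 - 13)² = (-121)² = 14641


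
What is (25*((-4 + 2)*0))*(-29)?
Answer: 0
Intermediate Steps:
(25*((-4 + 2)*0))*(-29) = (25*(-2*0))*(-29) = (25*0)*(-29) = 0*(-29) = 0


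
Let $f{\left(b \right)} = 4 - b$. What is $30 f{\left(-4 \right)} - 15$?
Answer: $225$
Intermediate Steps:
$30 f{\left(-4 \right)} - 15 = 30 \left(4 - -4\right) - 15 = 30 \left(4 + 4\right) - 15 = 30 \cdot 8 - 15 = 240 - 15 = 225$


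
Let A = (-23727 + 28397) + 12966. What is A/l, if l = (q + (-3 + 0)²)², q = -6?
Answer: 17636/9 ≈ 1959.6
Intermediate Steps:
A = 17636 (A = 4670 + 12966 = 17636)
l = 9 (l = (-6 + (-3 + 0)²)² = (-6 + (-3)²)² = (-6 + 9)² = 3² = 9)
A/l = 17636/9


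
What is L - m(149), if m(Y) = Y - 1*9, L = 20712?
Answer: 20572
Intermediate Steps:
m(Y) = -9 + Y (m(Y) = Y - 9 = -9 + Y)
L - m(149) = 20712 - (-9 + 149) = 20712 - 1*140 = 20712 - 140 = 20572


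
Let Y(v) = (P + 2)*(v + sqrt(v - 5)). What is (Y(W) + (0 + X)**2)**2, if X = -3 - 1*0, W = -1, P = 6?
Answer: -383 + 16*I*sqrt(6) ≈ -383.0 + 39.192*I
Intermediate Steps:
X = -3 (X = -3 + 0 = -3)
Y(v) = 8*v + 8*sqrt(-5 + v) (Y(v) = (6 + 2)*(v + sqrt(v - 5)) = 8*(v + sqrt(-5 + v)) = 8*v + 8*sqrt(-5 + v))
(Y(W) + (0 + X)**2)**2 = ((8*(-1) + 8*sqrt(-5 - 1)) + (0 - 3)**2)**2 = ((-8 + 8*sqrt(-6)) + (-3)**2)**2 = ((-8 + 8*(I*sqrt(6))) + 9)**2 = ((-8 + 8*I*sqrt(6)) + 9)**2 = (1 + 8*I*sqrt(6))**2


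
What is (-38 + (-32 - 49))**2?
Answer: 14161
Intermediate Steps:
(-38 + (-32 - 49))**2 = (-38 - 81)**2 = (-119)**2 = 14161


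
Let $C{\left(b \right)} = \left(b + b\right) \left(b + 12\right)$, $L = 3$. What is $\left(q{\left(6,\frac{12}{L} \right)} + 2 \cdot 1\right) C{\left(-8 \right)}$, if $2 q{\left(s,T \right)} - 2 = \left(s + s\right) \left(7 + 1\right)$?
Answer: $-3264$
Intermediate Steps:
$q{\left(s,T \right)} = 1 + 8 s$ ($q{\left(s,T \right)} = 1 + \frac{\left(s + s\right) \left(7 + 1\right)}{2} = 1 + \frac{2 s 8}{2} = 1 + \frac{16 s}{2} = 1 + 8 s$)
$C{\left(b \right)} = 2 b \left(12 + b\right)$
$\left(q{\left(6,\frac{12}{L} \right)} + 2 \cdot 1\right) C{\left(-8 \right)} = \left(\left(1 + 8 \cdot 6\right) + 2 \cdot 1\right) 2 \left(-8\right) \left(12 - 8\right) = \left(\left(1 + 48\right) + 2\right) 2 \left(-8\right) 4 = \left(49 + 2\right) \left(-64\right) = 51 \left(-64\right) = -3264$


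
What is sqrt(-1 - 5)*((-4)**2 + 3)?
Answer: 19*I*sqrt(6) ≈ 46.54*I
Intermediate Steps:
sqrt(-1 - 5)*((-4)**2 + 3) = sqrt(-6)*(16 + 3) = (I*sqrt(6))*19 = 19*I*sqrt(6)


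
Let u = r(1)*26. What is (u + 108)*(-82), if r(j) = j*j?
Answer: -10988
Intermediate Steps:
r(j) = j²
u = 26 (u = 1²*26 = 1*26 = 26)
(u + 108)*(-82) = (26 + 108)*(-82) = 134*(-82) = -10988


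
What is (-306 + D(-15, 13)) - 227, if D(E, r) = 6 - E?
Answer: -512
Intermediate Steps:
(-306 + D(-15, 13)) - 227 = (-306 + (6 - 1*(-15))) - 227 = (-306 + (6 + 15)) - 227 = (-306 + 21) - 227 = -285 - 227 = -512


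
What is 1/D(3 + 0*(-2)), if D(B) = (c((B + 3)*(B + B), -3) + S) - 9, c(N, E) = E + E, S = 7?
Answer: -⅛ ≈ -0.12500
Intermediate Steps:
c(N, E) = 2*E
D(B) = -8 (D(B) = (2*(-3) + 7) - 9 = (-6 + 7) - 9 = 1 - 9 = -8)
1/D(3 + 0*(-2)) = 1/(-8) = -⅛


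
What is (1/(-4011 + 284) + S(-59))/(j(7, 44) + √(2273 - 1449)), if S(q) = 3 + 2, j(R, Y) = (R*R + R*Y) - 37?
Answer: 745360/47321719 - 9317*√206/94643438 ≈ 0.014338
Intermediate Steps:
j(R, Y) = -37 + R² + R*Y (j(R, Y) = (R² + R*Y) - 37 = -37 + R² + R*Y)
S(q) = 5
(1/(-4011 + 284) + S(-59))/(j(7, 44) + √(2273 - 1449)) = (1/(-4011 + 284) + 5)/((-37 + 7² + 7*44) + √(2273 - 1449)) = (1/(-3727) + 5)/((-37 + 49 + 308) + √824) = (-1/3727 + 5)/(320 + 2*√206) = 18634/(3727*(320 + 2*√206))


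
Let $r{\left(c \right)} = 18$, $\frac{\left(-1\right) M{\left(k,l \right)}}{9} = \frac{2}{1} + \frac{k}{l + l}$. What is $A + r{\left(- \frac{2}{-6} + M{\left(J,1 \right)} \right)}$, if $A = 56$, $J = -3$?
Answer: $74$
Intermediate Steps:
$M{\left(k,l \right)} = -18 - \frac{9 k}{2 l}$ ($M{\left(k,l \right)} = - 9 \left(\frac{2}{1} + \frac{k}{l + l}\right) = - 9 \left(2 \cdot 1 + \frac{k}{2 l}\right) = - 9 \left(2 + k \frac{1}{2 l}\right) = - 9 \left(2 + \frac{k}{2 l}\right) = -18 - \frac{9 k}{2 l}$)
$A + r{\left(- \frac{2}{-6} + M{\left(J,1 \right)} \right)} = 56 + 18 = 74$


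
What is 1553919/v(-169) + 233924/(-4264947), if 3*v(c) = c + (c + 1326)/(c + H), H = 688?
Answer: -10318854297103097/369148222638 ≈ -27953.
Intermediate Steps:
v(c) = c/3 + (1326 + c)/(3*(688 + c)) (v(c) = (c + (c + 1326)/(c + 688))/3 = (c + (1326 + c)/(688 + c))/3 = c/3 + (1326 + c)/(3*(688 + c)))
1553919/v(-169) + 233924/(-4264947) = 1553919/(((1326 + (-169)² + 689*(-169))/(3*(688 - 169)))) + 233924/(-4264947) = 1553919/(((⅓)*(1326 + 28561 - 116441)/519)) + 233924*(-1/4264947) = 1553919/(((⅓)*(1/519)*(-86554))) - 233924/4264947 = 1553919/(-86554/1557) - 233924/4264947 = 1553919*(-1557/86554) - 233924/4264947 = -2419451883/86554 - 233924/4264947 = -10318854297103097/369148222638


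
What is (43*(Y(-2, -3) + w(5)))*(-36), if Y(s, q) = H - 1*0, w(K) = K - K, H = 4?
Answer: -6192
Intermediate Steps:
w(K) = 0
Y(s, q) = 4 (Y(s, q) = 4 - 1*0 = 4 + 0 = 4)
(43*(Y(-2, -3) + w(5)))*(-36) = (43*(4 + 0))*(-36) = (43*4)*(-36) = 172*(-36) = -6192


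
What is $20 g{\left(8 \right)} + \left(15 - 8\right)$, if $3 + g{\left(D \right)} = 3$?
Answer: $7$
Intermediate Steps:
$g{\left(D \right)} = 0$ ($g{\left(D \right)} = -3 + 3 = 0$)
$20 g{\left(8 \right)} + \left(15 - 8\right) = 20 \cdot 0 + \left(15 - 8\right) = 0 + \left(15 - 8\right) = 0 + 7 = 7$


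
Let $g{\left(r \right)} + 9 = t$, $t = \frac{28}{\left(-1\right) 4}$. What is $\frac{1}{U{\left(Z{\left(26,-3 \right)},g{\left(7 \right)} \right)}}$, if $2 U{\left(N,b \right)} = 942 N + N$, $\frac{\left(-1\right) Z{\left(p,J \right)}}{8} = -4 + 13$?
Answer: $- \frac{1}{33948} \approx -2.9457 \cdot 10^{-5}$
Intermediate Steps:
$Z{\left(p,J \right)} = -72$ ($Z{\left(p,J \right)} = - 8 \left(-4 + 13\right) = \left(-8\right) 9 = -72$)
$t = -7$ ($t = \frac{28}{-4} = 28 \left(- \frac{1}{4}\right) = -7$)
$g{\left(r \right)} = -16$ ($g{\left(r \right)} = -9 - 7 = -16$)
$U{\left(N,b \right)} = \frac{943 N}{2}$ ($U{\left(N,b \right)} = \frac{942 N + N}{2} = \frac{943 N}{2}$)
$\frac{1}{U{\left(Z{\left(26,-3 \right)},g{\left(7 \right)} \right)}} = \frac{1}{\frac{943}{2} \left(-72\right)} = \frac{1}{-33948} = - \frac{1}{33948}$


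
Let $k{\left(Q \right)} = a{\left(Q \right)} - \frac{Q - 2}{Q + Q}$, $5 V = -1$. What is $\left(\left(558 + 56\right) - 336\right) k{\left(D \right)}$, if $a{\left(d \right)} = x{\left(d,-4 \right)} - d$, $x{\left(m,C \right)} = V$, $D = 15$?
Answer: $- \frac{65191}{15} \approx -4346.1$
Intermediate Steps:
$V = - \frac{1}{5}$ ($V = \frac{1}{5} \left(-1\right) = - \frac{1}{5} \approx -0.2$)
$x{\left(m,C \right)} = - \frac{1}{5}$
$a{\left(d \right)} = - \frac{1}{5} - d$
$k{\left(Q \right)} = - \frac{1}{5} - Q - \frac{-2 + Q}{2 Q}$ ($k{\left(Q \right)} = \left(- \frac{1}{5} - Q\right) - \frac{Q - 2}{Q + Q} = \left(- \frac{1}{5} - Q\right) - \frac{-2 + Q}{2 Q} = - \frac{1}{5} - Q - \frac{-2 + Q}{2 Q}$)
$\left(\left(558 + 56\right) - 336\right) k{\left(D \right)} = \left(\left(558 + 56\right) - 336\right) \left(- \frac{7}{10} + \frac{1}{15} - 15\right) = \left(614 - 336\right) \left(- \frac{7}{10} + \frac{1}{15} - 15\right) = 278 \left(- \frac{469}{30}\right) = - \frac{65191}{15}$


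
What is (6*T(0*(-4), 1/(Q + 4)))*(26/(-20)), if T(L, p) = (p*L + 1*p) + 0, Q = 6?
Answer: -39/50 ≈ -0.78000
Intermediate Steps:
T(L, p) = p + L*p (T(L, p) = (L*p + p) + 0 = (p + L*p) + 0 = p + L*p)
(6*T(0*(-4), 1/(Q + 4)))*(26/(-20)) = (6*((1 + 0*(-4))/(6 + 4)))*(26/(-20)) = (6*((1 + 0)/10))*(26*(-1/20)) = (6*((1/10)*1))*(-13/10) = (6*(1/10))*(-13/10) = (3/5)*(-13/10) = -39/50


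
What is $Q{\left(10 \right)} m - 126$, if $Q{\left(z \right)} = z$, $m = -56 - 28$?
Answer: $-966$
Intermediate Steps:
$m = -84$
$Q{\left(10 \right)} m - 126 = 10 \left(-84\right) - 126 = -840 - 126 = -966$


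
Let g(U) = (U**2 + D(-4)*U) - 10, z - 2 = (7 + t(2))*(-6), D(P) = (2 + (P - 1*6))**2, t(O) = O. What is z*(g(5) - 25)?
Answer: -16120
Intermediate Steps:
D(P) = (-4 + P)**2 (D(P) = (2 + (P - 6))**2 = (2 + (-6 + P))**2 = (-4 + P)**2)
z = -52 (z = 2 + (7 + 2)*(-6) = 2 + 9*(-6) = 2 - 54 = -52)
g(U) = -10 + U**2 + 64*U (g(U) = (U**2 + (-4 - 4)**2*U) - 10 = (U**2 + (-8)**2*U) - 10 = (U**2 + 64*U) - 10 = -10 + U**2 + 64*U)
z*(g(5) - 25) = -52*((-10 + 5**2 + 64*5) - 25) = -52*((-10 + 25 + 320) - 25) = -52*(335 - 25) = -52*310 = -16120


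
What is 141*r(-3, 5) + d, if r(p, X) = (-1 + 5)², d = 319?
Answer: 2575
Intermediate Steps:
r(p, X) = 16 (r(p, X) = 4² = 16)
141*r(-3, 5) + d = 141*16 + 319 = 2256 + 319 = 2575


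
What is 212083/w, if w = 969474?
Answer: 212083/969474 ≈ 0.21876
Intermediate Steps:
212083/w = 212083/969474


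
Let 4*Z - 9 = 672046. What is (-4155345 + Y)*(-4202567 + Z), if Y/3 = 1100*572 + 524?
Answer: 36571982568849/4 ≈ 9.1430e+12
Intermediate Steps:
Z = 672055/4 (Z = 9/4 + (1/4)*672046 = 9/4 + 336023/2 = 672055/4 ≈ 1.6801e+5)
Y = 1889172 (Y = 3*(1100*572 + 524) = 3*(629200 + 524) = 3*629724 = 1889172)
(-4155345 + Y)*(-4202567 + Z) = (-4155345 + 1889172)*(-4202567 + 672055/4) = -2266173*(-16138213/4) = 36571982568849/4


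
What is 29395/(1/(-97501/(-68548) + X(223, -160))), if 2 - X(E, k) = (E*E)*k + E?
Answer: 16031936205586635/68548 ≈ 2.3388e+11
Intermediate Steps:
X(E, k) = 2 - E - k*E² (X(E, k) = 2 - ((E*E)*k + E) = 2 - (E²*k + E) = 2 - (k*E² + E) = 2 - (E + k*E²) = 2 + (-E - k*E²) = 2 - E - k*E²)
29395/(1/(-97501/(-68548) + X(223, -160))) = 29395/(1/(-97501/(-68548) + (2 - 1*223 - 1*(-160)*223²))) = 29395/(1/(-97501*(-1/68548) + (2 - 223 - 1*(-160)*49729))) = 29395/(1/(97501/68548 + (2 - 223 + 7956640))) = 29395/(1/(97501/68548 + 7956419)) = 29395/(1/(545396707113/68548)) = 29395/(68548/545396707113) = 29395*(545396707113/68548) = 16031936205586635/68548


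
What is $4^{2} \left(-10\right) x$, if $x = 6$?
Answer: $-960$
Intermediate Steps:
$4^{2} \left(-10\right) x = 4^{2} \left(-10\right) 6 = 16 \left(-10\right) 6 = \left(-160\right) 6 = -960$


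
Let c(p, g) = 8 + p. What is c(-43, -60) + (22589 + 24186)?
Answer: 46740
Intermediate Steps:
c(-43, -60) + (22589 + 24186) = (8 - 43) + (22589 + 24186) = -35 + 46775 = 46740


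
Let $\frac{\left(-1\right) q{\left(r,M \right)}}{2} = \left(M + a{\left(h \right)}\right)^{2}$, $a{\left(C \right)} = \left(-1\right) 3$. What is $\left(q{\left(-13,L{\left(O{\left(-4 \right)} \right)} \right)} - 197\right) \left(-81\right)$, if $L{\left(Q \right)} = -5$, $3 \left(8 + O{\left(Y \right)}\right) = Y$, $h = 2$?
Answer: $26325$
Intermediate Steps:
$O{\left(Y \right)} = -8 + \frac{Y}{3}$
$a{\left(C \right)} = -3$
$q{\left(r,M \right)} = - 2 \left(-3 + M\right)^{2}$ ($q{\left(r,M \right)} = - 2 \left(M - 3\right)^{2} = - 2 \left(-3 + M\right)^{2}$)
$\left(q{\left(-13,L{\left(O{\left(-4 \right)} \right)} \right)} - 197\right) \left(-81\right) = \left(- 2 \left(-3 - 5\right)^{2} - 197\right) \left(-81\right) = \left(- 2 \left(-8\right)^{2} - 197\right) \left(-81\right) = \left(\left(-2\right) 64 - 197\right) \left(-81\right) = \left(-128 - 197\right) \left(-81\right) = \left(-325\right) \left(-81\right) = 26325$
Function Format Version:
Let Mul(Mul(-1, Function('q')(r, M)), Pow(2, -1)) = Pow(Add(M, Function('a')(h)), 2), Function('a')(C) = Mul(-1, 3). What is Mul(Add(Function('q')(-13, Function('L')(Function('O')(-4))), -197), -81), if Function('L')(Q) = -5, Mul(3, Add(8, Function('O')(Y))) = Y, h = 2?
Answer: 26325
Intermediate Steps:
Function('O')(Y) = Add(-8, Mul(Rational(1, 3), Y))
Function('a')(C) = -3
Function('q')(r, M) = Mul(-2, Pow(Add(-3, M), 2)) (Function('q')(r, M) = Mul(-2, Pow(Add(M, -3), 2)) = Mul(-2, Pow(Add(-3, M), 2)))
Mul(Add(Function('q')(-13, Function('L')(Function('O')(-4))), -197), -81) = Mul(Add(Mul(-2, Pow(Add(-3, -5), 2)), -197), -81) = Mul(Add(Mul(-2, Pow(-8, 2)), -197), -81) = Mul(Add(Mul(-2, 64), -197), -81) = Mul(Add(-128, -197), -81) = Mul(-325, -81) = 26325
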